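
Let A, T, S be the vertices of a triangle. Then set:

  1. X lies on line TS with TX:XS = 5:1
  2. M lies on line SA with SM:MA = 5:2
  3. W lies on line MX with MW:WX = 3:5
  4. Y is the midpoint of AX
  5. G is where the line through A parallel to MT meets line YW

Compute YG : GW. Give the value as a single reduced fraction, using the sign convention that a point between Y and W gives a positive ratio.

YG:GW = -148/171

Set A = (0, 0), T = (1, 0), S = (0, 1); any affine frame gives the same invariant.
1. X lies on line TS with TX:XS = 5:1 ⇒ X = (1/6, 5/6)
2. M lies on line SA with SM:MA = 5:2 ⇒ M = (0, 2/7)
3. W lies on line MX with MW:WX = 3:5 ⇒ W = (1/16, 55/112)
4. Y is the midpoint of AX ⇒ Y = (1/12, 5/12)
5. G is where the line through A parallel to MT meets line YW ⇒ G = (5/23, -10/161)
G = Y + t·(W−Y) with t = -148/23, so YG:GW = t:(1−t) = -148/23:171/23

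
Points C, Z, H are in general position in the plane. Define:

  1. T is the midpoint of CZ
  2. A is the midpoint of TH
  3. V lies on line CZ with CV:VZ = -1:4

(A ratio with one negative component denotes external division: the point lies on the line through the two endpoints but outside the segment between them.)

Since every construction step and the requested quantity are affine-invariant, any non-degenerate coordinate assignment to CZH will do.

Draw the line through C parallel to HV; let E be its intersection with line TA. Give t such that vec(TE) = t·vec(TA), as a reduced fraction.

Set C = (0, 0), Z = (1, 0), H = (0, 1); any affine frame gives the same invariant.
1. T is the midpoint of CZ ⇒ T = (1/2, 0)
2. A is the midpoint of TH ⇒ A = (1/4, 1/2)
3. V lies on line CZ with CV:VZ = -1:4 ⇒ V = (-1/3, 0)
through C parallel to HV: direction (-1/3, -1); meets TA at E = (1/5, 3/5)
E = T + t·(A−T) with t = 6/5

t = 6/5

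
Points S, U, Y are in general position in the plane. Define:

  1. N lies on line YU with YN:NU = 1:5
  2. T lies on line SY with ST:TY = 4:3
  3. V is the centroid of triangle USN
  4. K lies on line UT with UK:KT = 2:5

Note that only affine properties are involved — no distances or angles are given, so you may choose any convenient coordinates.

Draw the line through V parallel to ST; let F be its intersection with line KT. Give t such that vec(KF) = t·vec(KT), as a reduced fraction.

t = 41/90

Set S = (0, 0), U = (1, 0), Y = (0, 1); any affine frame gives the same invariant.
1. N lies on line YU with YN:NU = 1:5 ⇒ N = (1/6, 5/6)
2. T lies on line SY with ST:TY = 4:3 ⇒ T = (0, 4/7)
3. V is the centroid of triangle USN ⇒ V = (7/18, 5/18)
4. K lies on line UT with UK:KT = 2:5 ⇒ K = (5/7, 8/49)
through V parallel to ST: direction (0, 4/7); meets KT at F = (7/18, 22/63)
F = K + t·(T−K) with t = 41/90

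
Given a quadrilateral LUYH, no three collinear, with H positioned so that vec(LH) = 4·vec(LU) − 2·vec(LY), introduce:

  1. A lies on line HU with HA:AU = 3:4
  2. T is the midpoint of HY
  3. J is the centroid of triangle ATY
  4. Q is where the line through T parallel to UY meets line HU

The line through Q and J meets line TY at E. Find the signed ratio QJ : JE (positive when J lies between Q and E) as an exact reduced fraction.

QJ:JE = 5/2

Work in coordinates with L = (0, 0), U = (1, 0), Y = (0, 1), H = (4, -2).
1. A lies on line HU with HA:AU = 3:4 ⇒ A = (19/7, -8/7)
2. T is the midpoint of HY ⇒ T = (2, -1/2)
3. J is the centroid of triangle ATY ⇒ J = (11/7, -3/14)
4. Q is where the line through T parallel to UY meets line HU ⇒ Q = (5/2, -1)
line QJ meets TY at E = (6/5, 1/10)
J = Q + t·(E−Q) with t = 5/7, so QJ:JE = 5/7:2/7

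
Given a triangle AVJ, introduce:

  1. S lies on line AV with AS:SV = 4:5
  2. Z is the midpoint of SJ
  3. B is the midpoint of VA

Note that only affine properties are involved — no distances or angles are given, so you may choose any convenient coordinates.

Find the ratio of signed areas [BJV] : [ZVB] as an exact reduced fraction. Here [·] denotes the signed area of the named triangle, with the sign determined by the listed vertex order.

[BJV]:[ZVB] = 2

Assign A = (0, 0), V = (1, 0), J = (0, 1) — the answer is frame-independent, so this choice is without loss of generality.
1. S lies on line AV with AS:SV = 4:5 ⇒ S = (4/9, 0)
2. Z is the midpoint of SJ ⇒ Z = (2/9, 1/2)
3. B is the midpoint of VA ⇒ B = (1/2, 0)
2·[BJV] = -1/2, 2·[ZVB] = -1/4
[BJV]:[ZVB] = -1/2:-1/4 = 2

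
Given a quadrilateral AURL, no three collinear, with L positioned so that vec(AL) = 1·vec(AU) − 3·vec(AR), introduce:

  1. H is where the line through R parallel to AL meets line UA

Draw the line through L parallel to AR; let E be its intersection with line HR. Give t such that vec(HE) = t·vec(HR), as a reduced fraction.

t = -2

Choose coordinates A = (0, 0), U = (1, 0), R = (0, 1), L = (1, -3).
1. H is where the line through R parallel to AL meets line UA ⇒ H = (1/3, 0)
through L parallel to AR: direction (0, 1); meets HR at E = (1, -2)
E = H + t·(R−H) with t = -2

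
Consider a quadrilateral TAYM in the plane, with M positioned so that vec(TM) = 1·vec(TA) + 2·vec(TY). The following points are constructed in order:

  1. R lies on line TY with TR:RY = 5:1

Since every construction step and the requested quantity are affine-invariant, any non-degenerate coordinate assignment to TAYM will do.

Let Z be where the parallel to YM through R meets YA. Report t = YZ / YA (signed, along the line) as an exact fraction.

t = 1/12

Work in coordinates with T = (0, 0), A = (1, 0), Y = (0, 1), M = (1, 2).
1. R lies on line TY with TR:RY = 5:1 ⇒ R = (0, 5/6)
through R parallel to YM: direction (1, 1); meets YA at Z = (1/12, 11/12)
Z = Y + t·(A−Y) with t = 1/12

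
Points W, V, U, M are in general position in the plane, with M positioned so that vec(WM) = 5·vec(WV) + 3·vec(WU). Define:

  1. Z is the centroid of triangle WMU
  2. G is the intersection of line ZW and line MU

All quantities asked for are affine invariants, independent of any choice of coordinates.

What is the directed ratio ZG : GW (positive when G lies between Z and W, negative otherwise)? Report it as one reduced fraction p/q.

Assign W = (0, 0), V = (1, 0), U = (0, 1), M = (5, 3) — the answer is frame-independent, so this choice is without loss of generality.
1. Z is the centroid of triangle WMU ⇒ Z = (5/3, 4/3)
2. G is the intersection of line ZW and line MU ⇒ G = (5/2, 2)
G = Z + t·(W−Z) with t = -1/2, so ZG:GW = t:(1−t) = -1/2:3/2

ZG:GW = -1/3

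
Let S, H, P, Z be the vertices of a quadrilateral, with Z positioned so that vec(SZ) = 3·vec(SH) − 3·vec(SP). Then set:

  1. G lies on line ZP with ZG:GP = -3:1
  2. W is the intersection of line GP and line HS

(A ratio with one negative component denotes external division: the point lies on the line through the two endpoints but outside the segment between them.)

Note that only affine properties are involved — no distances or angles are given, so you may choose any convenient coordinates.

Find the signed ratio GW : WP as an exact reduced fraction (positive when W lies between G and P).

GW:WP = -3

Assign S = (0, 0), H = (1, 0), P = (0, 1), Z = (3, -3) — the answer is frame-independent, so this choice is without loss of generality.
1. G lies on line ZP with ZG:GP = -3:1 ⇒ G = (-3/2, 3)
2. W is the intersection of line GP and line HS ⇒ W = (3/4, 0)
W = G + t·(P−G) with t = 3/2, so GW:WP = t:(1−t) = 3/2:-1/2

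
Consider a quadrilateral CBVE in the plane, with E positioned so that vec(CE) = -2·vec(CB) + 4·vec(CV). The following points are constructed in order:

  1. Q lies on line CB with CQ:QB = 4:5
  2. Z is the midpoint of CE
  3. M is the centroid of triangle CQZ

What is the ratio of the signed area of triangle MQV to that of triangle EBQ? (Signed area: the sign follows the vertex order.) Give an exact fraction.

[MQV]:[EBQ] = -3/20

Choose coordinates C = (0, 0), B = (1, 0), V = (0, 1), E = (-2, 4).
1. Q lies on line CB with CQ:QB = 4:5 ⇒ Q = (4/9, 0)
2. Z is the midpoint of CE ⇒ Z = (-1, 2)
3. M is the centroid of triangle CQZ ⇒ M = (-5/27, 2/3)
2·[MQV] = 1/3, 2·[EBQ] = -20/9
[MQV]:[EBQ] = 1/3:-20/9 = -3/20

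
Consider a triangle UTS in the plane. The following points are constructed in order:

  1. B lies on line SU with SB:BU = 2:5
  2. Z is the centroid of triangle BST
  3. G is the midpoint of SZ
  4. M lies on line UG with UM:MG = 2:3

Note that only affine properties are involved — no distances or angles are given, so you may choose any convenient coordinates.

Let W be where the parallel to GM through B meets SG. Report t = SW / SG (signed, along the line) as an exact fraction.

Assign U = (0, 0), T = (1, 0), S = (0, 1) — the answer is frame-independent, so this choice is without loss of generality.
1. B lies on line SU with SB:BU = 2:5 ⇒ B = (0, 5/7)
2. Z is the centroid of triangle BST ⇒ Z = (1/3, 4/7)
3. G is the midpoint of SZ ⇒ G = (1/6, 11/14)
4. M lies on line UG with UM:MG = 2:3 ⇒ M = (1/15, 11/35)
through B parallel to GM: direction (-1/10, -33/70); meets SG at W = (1/21, 46/49)
W = S + t·(G−S) with t = 2/7

t = 2/7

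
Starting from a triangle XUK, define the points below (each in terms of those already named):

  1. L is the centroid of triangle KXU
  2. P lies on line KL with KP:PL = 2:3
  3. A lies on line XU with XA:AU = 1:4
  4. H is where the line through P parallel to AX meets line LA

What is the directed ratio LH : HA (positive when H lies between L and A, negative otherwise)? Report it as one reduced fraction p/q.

LH:HA = -6/11

Assign X = (0, 0), U = (1, 0), K = (0, 1) — the answer is frame-independent, so this choice is without loss of generality.
1. L is the centroid of triangle KXU ⇒ L = (1/3, 1/3)
2. P lies on line KL with KP:PL = 2:3 ⇒ P = (2/15, 11/15)
3. A lies on line XU with XA:AU = 1:4 ⇒ A = (1/5, 0)
4. H is where the line through P parallel to AX meets line LA ⇒ H = (37/75, 11/15)
H = L + t·(A−L) with t = -6/5, so LH:HA = t:(1−t) = -6/5:11/5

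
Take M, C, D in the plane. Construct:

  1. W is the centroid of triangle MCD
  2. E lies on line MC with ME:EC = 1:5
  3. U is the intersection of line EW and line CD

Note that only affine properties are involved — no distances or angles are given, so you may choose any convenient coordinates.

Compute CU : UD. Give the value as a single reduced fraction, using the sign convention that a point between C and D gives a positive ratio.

Work in coordinates with M = (0, 0), C = (1, 0), D = (0, 1).
1. W is the centroid of triangle MCD ⇒ W = (1/3, 1/3)
2. E lies on line MC with ME:EC = 1:5 ⇒ E = (1/6, 0)
3. U is the intersection of line EW and line CD ⇒ U = (4/9, 5/9)
U = C + t·(D−C) with t = 5/9, so CU:UD = t:(1−t) = 5/9:4/9

CU:UD = 5/4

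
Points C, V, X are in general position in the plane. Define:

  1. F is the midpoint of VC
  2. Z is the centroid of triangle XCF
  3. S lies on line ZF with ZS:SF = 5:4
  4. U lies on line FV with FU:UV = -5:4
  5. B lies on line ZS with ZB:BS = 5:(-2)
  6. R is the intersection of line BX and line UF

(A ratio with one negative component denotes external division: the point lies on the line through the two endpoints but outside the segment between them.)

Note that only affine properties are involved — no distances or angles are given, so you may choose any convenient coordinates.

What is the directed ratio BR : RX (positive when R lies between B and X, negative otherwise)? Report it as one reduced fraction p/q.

Choose coordinates C = (0, 0), V = (1, 0), X = (0, 1).
1. F is the midpoint of VC ⇒ F = (1/2, 0)
2. Z is the centroid of triangle XCF ⇒ Z = (1/6, 1/3)
3. S lies on line ZF with ZS:SF = 5:4 ⇒ S = (19/54, 4/27)
4. U lies on line FV with FU:UV = -5:4 ⇒ U = (3, 0)
5. B lies on line ZS with ZB:BS = 5:(-2) ⇒ B = (77/162, 2/81)
6. R is the intersection of line BX and line UF ⇒ R = (77/158, 0)
R = B + t·(X−B) with t = -2/79, so BR:RX = t:(1−t) = -2/79:81/79

BR:RX = -2/81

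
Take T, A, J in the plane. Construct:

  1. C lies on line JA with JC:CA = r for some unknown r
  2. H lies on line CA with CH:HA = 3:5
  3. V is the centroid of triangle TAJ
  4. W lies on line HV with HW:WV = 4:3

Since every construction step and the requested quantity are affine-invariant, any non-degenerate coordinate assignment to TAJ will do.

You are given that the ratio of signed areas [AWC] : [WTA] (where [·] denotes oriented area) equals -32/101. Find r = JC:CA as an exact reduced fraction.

r = 3/4

Work in coordinates with T = (0, 0), A = (1, 0), J = (0, 1).
1. With JC:CA = r, write λ = r/(r+1) so C = J + λ·(A−J); C is affine-linear in λ
2. H lies on line CA with CH:HA = 3:5 ⇒ H is an affine combination of earlier points and hence also affine-linear in λ
3. V is the centroid of triangle TAJ ⇒ V = (1/3, 1/3)
4. W lies on line HV with HW:WV = 4:3 ⇒ W is an affine combination of earlier points and hence also affine-linear in λ
Every point depending on C is an affine combination of C and λ-independent points, so each such coordinate is linear in λ; the λ² term in each signed area is a multiple of (A−J)×(A−J) = 0, so 2·[AWC] and 2·[WTA] are each linear in λ. Evaluating at λ=0 and λ=1:
  2·[AWC] = 4/21·λ − 4/21,   2·[WTA] = -15/56·λ + 11/24
So [AWC]:[WTA] = (4/21·λ − 4/21) / (-15/56·λ + 11/24). Setting this equal to -32/101:
  4/21·λ − 4/21 = -32/101·(-15/56·λ + 11/24)  ⇒  λ = 3/7
Then r = λ/(1−λ) = (3/7)/(4/7) = 3/4. Check: with r = 3/4, C = (3/7, 4/7) and [AWC]:[WTA] = -32/101 as required.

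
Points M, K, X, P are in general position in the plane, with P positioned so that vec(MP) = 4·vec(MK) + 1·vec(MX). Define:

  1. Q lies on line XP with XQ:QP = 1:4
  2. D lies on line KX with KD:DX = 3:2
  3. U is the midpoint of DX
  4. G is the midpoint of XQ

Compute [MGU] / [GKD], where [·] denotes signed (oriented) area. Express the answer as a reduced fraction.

Set M = (0, 0), K = (1, 0), X = (0, 1), P = (4, 1); any affine frame gives the same invariant.
1. Q lies on line XP with XQ:QP = 1:4 ⇒ Q = (4/5, 1)
2. D lies on line KX with KD:DX = 3:2 ⇒ D = (2/5, 3/5)
3. U is the midpoint of DX ⇒ U = (1/5, 4/5)
4. G is the midpoint of XQ ⇒ G = (2/5, 1)
2·[MGU] = 3/25, 2·[GKD] = -6/25
[MGU]:[GKD] = 3/25:-6/25 = -1/2

[MGU]:[GKD] = -1/2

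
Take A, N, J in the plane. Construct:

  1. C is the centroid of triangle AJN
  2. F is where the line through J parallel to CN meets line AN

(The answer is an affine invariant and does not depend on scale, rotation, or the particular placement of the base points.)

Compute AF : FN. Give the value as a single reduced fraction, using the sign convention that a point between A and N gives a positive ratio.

Work in coordinates with A = (0, 0), N = (1, 0), J = (0, 1).
1. C is the centroid of triangle AJN ⇒ C = (1/3, 1/3)
2. F is where the line through J parallel to CN meets line AN ⇒ F = (2, 0)
F = A + t·(N−A) with t = 2, so AF:FN = t:(1−t) = 2:-1

AF:FN = -2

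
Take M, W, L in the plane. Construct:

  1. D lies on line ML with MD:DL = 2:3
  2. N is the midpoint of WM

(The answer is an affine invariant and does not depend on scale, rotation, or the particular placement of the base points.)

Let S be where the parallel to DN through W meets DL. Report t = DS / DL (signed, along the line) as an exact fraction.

t = 2/3

Assign M = (0, 0), W = (1, 0), L = (0, 1) — the answer is frame-independent, so this choice is without loss of generality.
1. D lies on line ML with MD:DL = 2:3 ⇒ D = (0, 2/5)
2. N is the midpoint of WM ⇒ N = (1/2, 0)
through W parallel to DN: direction (1/2, -2/5); meets DL at S = (0, 4/5)
S = D + t·(L−D) with t = 2/3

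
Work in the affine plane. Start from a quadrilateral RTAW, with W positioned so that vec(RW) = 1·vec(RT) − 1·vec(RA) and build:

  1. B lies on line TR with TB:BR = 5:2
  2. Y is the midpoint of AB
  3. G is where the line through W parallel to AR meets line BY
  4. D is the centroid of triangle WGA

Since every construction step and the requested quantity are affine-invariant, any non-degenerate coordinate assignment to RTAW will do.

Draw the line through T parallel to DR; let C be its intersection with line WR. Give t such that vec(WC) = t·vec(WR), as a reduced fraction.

Set R = (0, 0), T = (1, 0), A = (0, 1), W = (1, -1); any affine frame gives the same invariant.
1. B lies on line TR with TB:BR = 5:2 ⇒ B = (2/7, 0)
2. Y is the midpoint of AB ⇒ Y = (1/7, 1/2)
3. G is where the line through W parallel to AR meets line BY ⇒ G = (1, -5/2)
4. D is the centroid of triangle WGA ⇒ D = (2/3, -5/6)
through T parallel to DR: direction (-2/3, 5/6); meets WR at C = (5, -5)
C = W + t·(R−W) with t = -4

t = -4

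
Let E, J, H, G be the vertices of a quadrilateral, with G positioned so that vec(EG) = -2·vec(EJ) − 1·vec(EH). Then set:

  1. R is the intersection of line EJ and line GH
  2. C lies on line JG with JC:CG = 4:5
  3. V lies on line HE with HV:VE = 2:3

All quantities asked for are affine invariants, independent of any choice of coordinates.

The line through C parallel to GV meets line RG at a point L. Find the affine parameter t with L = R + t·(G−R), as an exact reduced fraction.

t = 44/9

Set E = (0, 0), J = (1, 0), H = (0, 1), G = (-2, -1); any affine frame gives the same invariant.
1. R is the intersection of line EJ and line GH ⇒ R = (-1, 0)
2. C lies on line JG with JC:CG = 4:5 ⇒ C = (-1/3, -4/9)
3. V lies on line HE with HV:VE = 2:3 ⇒ V = (0, 3/5)
through C parallel to GV: direction (2, 8/5); meets RG at L = (-53/9, -44/9)
L = R + t·(G−R) with t = 44/9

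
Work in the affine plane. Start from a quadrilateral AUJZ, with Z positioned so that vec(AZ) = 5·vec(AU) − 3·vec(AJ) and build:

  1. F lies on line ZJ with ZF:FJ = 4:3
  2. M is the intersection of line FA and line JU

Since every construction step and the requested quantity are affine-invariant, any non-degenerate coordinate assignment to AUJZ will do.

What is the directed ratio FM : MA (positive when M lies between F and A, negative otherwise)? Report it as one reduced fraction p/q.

Assign A = (0, 0), U = (1, 0), J = (0, 1), Z = (5, -3) — the answer is frame-independent, so this choice is without loss of generality.
1. F lies on line ZJ with ZF:FJ = 4:3 ⇒ F = (15/7, -5/7)
2. M is the intersection of line FA and line JU ⇒ M = (3/2, -1/2)
M = F + t·(A−F) with t = 3/10, so FM:MA = t:(1−t) = 3/10:7/10

FM:MA = 3/7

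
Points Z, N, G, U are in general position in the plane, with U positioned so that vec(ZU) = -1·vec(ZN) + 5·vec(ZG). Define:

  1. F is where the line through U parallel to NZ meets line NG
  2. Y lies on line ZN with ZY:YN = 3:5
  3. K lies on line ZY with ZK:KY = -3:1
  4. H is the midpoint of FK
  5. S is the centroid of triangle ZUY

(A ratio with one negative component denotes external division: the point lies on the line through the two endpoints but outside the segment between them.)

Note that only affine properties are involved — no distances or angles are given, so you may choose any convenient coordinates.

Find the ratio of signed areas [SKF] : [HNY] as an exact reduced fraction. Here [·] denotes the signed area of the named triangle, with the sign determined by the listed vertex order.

Work in coordinates with Z = (0, 0), N = (1, 0), G = (0, 1), U = (-1, 5).
1. F is where the line through U parallel to NZ meets line NG ⇒ F = (-4, 5)
2. Y lies on line ZN with ZY:YN = 3:5 ⇒ Y = (3/8, 0)
3. K lies on line ZY with ZK:KY = -3:1 ⇒ K = (9/16, 0)
4. H is the midpoint of FK ⇒ H = (-55/32, 5/2)
5. S is the centroid of triangle ZUY ⇒ S = (-5/24, 5/3)
2·[SKF] = -15/4, 2·[HNY] = -25/16
[SKF]:[HNY] = -15/4:-25/16 = 12/5

[SKF]:[HNY] = 12/5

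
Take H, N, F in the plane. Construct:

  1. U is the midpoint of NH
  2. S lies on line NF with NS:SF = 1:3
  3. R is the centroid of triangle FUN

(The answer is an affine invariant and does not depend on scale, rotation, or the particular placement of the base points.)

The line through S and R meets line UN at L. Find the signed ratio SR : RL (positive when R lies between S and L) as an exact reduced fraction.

SR:RL = -1/4

Assign H = (0, 0), N = (1, 0), F = (0, 1) — the answer is frame-independent, so this choice is without loss of generality.
1. U is the midpoint of NH ⇒ U = (1/2, 0)
2. S lies on line NF with NS:SF = 1:3 ⇒ S = (3/4, 1/4)
3. R is the centroid of triangle FUN ⇒ R = (1/2, 1/3)
line SR meets UN at L = (3/2, 0)
R = S + t·(L−S) with t = -1/3, so SR:RL = -1/3:4/3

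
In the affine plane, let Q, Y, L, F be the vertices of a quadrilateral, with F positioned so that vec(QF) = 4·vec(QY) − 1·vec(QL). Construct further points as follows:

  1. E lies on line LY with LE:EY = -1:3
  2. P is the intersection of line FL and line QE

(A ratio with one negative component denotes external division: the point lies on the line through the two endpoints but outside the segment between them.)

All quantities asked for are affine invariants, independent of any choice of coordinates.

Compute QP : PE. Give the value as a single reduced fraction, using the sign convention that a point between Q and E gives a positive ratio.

Set Q = (0, 0), Y = (1, 0), L = (0, 1), F = (4, -1); any affine frame gives the same invariant.
1. E lies on line LY with LE:EY = -1:3 ⇒ E = (-1/2, 3/2)
2. P is the intersection of line FL and line QE ⇒ P = (-2/5, 6/5)
P = Q + t·(E−Q) with t = 4/5, so QP:PE = t:(1−t) = 4/5:1/5

QP:PE = 4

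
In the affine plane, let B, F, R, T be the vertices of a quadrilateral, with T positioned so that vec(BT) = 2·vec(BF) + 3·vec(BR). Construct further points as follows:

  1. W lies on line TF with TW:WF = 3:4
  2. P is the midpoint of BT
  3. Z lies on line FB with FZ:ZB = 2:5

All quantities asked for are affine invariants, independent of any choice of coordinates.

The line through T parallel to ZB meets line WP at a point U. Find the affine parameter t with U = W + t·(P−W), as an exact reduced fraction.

t = -6

Set B = (0, 0), F = (1, 0), R = (0, 1), T = (2, 3); any affine frame gives the same invariant.
1. W lies on line TF with TW:WF = 3:4 ⇒ W = (11/7, 12/7)
2. P is the midpoint of BT ⇒ P = (1, 3/2)
3. Z lies on line FB with FZ:ZB = 2:5 ⇒ Z = (5/7, 0)
through T parallel to ZB: direction (-5/7, 0); meets WP at U = (5, 3)
U = W + t·(P−W) with t = -6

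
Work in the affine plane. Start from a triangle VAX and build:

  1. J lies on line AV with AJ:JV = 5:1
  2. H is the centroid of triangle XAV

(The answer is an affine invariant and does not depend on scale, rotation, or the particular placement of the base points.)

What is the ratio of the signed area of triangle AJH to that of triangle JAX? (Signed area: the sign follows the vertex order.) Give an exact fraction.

[AJH]:[JAX] = -1/3

Choose coordinates V = (0, 0), A = (1, 0), X = (0, 1).
1. J lies on line AV with AJ:JV = 5:1 ⇒ J = (1/6, 0)
2. H is the centroid of triangle XAV ⇒ H = (1/3, 1/3)
2·[AJH] = -5/18, 2·[JAX] = 5/6
[AJH]:[JAX] = -5/18:5/6 = -1/3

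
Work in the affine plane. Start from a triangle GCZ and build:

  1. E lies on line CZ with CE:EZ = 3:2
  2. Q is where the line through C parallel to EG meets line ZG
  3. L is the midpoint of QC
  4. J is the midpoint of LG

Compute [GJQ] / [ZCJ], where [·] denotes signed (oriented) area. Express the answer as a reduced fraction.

Work in coordinates with G = (0, 0), C = (1, 0), Z = (0, 1).
1. E lies on line CZ with CE:EZ = 3:2 ⇒ E = (2/5, 3/5)
2. Q is where the line through C parallel to EG meets line ZG ⇒ Q = (0, -3/2)
3. L is the midpoint of QC ⇒ L = (1/2, -3/4)
4. J is the midpoint of LG ⇒ J = (1/4, -3/8)
2·[GJQ] = -3/8, 2·[ZCJ] = -9/8
[GJQ]:[ZCJ] = -3/8:-9/8 = 1/3

[GJQ]:[ZCJ] = 1/3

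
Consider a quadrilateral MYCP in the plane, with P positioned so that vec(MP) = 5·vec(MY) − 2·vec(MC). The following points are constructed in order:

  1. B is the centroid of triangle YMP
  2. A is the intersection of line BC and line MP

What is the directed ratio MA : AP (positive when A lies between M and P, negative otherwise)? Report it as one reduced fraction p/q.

MA:AP = 6/7

Assign M = (0, 0), Y = (1, 0), C = (0, 1), P = (5, -2) — the answer is frame-independent, so this choice is without loss of generality.
1. B is the centroid of triangle YMP ⇒ B = (2, -2/3)
2. A is the intersection of line BC and line MP ⇒ A = (30/13, -12/13)
A = M + t·(P−M) with t = 6/13, so MA:AP = t:(1−t) = 6/13:7/13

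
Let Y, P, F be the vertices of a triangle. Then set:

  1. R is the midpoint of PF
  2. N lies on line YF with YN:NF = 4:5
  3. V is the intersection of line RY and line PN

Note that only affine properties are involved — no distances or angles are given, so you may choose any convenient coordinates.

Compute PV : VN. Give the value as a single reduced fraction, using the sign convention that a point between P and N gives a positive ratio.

Work in coordinates with Y = (0, 0), P = (1, 0), F = (0, 1).
1. R is the midpoint of PF ⇒ R = (1/2, 1/2)
2. N lies on line YF with YN:NF = 4:5 ⇒ N = (0, 4/9)
3. V is the intersection of line RY and line PN ⇒ V = (4/13, 4/13)
V = P + t·(N−P) with t = 9/13, so PV:VN = t:(1−t) = 9/13:4/13

PV:VN = 9/4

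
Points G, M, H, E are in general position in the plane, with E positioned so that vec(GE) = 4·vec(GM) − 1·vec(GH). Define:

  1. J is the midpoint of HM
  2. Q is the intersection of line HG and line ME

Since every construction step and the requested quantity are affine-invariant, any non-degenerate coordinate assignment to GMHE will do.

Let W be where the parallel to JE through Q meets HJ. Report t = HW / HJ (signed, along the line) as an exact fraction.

Assign G = (0, 0), M = (1, 0), H = (0, 1), E = (4, -1) — the answer is frame-independent, so this choice is without loss of generality.
1. J is the midpoint of HM ⇒ J = (1/2, 1/2)
2. Q is the intersection of line HG and line ME ⇒ Q = (0, 1/3)
through Q parallel to JE: direction (7/2, -3/2); meets HJ at W = (7/6, -1/6)
W = H + t·(J−H) with t = 7/3

t = 7/3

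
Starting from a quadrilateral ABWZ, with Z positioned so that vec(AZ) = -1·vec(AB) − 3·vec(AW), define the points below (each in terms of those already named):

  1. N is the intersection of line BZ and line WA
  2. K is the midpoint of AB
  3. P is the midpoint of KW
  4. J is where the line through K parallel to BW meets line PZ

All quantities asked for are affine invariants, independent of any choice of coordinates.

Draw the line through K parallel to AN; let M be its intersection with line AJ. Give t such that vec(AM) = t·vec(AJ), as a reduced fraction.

Assign A = (0, 0), B = (1, 0), W = (0, 1), Z = (-1, -3) — the answer is frame-independent, so this choice is without loss of generality.
1. N is the intersection of line BZ and line WA ⇒ N = (0, -3/2)
2. K is the midpoint of AB ⇒ K = (1/2, 0)
3. P is the midpoint of KW ⇒ P = (1/4, 1/2)
4. J is where the line through K parallel to BW meets line PZ ⇒ J = (7/38, 6/19)
through K parallel to AN: direction (0, -3/2); meets AJ at M = (1/2, 6/7)
M = A + t·(J−A) with t = 19/7

t = 19/7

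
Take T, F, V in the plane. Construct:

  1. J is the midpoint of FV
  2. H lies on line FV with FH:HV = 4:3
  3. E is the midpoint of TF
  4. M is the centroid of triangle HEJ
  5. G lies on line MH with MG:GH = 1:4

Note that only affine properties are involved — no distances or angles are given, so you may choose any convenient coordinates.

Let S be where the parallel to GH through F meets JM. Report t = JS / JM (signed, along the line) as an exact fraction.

Work in coordinates with T = (0, 0), F = (1, 0), V = (0, 1).
1. J is the midpoint of FV ⇒ J = (1/2, 1/2)
2. H lies on line FV with FH:HV = 4:3 ⇒ H = (3/7, 4/7)
3. E is the midpoint of TF ⇒ E = (1/2, 0)
4. M is the centroid of triangle HEJ ⇒ M = (10/21, 5/14)
5. G lies on line MH with MG:GH = 1:4 ⇒ G = (7/15, 2/5)
through F parallel to GH: direction (-4/105, 6/35); meets JM at S = (2/3, 3/2)
S = J + t·(M−J) with t = -7

t = -7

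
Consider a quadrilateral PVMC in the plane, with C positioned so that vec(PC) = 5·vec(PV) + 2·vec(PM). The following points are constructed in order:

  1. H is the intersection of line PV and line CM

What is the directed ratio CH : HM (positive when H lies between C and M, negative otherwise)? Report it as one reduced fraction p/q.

CH:HM = -2

Assign P = (0, 0), V = (1, 0), M = (0, 1), C = (5, 2) — the answer is frame-independent, so this choice is without loss of generality.
1. H is the intersection of line PV and line CM ⇒ H = (-5, 0)
H = C + t·(M−C) with t = 2, so CH:HM = t:(1−t) = 2:-1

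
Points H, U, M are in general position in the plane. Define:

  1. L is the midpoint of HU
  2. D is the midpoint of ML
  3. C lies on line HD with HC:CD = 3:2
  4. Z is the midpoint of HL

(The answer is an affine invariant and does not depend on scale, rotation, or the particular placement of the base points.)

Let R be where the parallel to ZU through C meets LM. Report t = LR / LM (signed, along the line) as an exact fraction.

t = 3/10

Set H = (0, 0), U = (1, 0), M = (0, 1); any affine frame gives the same invariant.
1. L is the midpoint of HU ⇒ L = (1/2, 0)
2. D is the midpoint of ML ⇒ D = (1/4, 1/2)
3. C lies on line HD with HC:CD = 3:2 ⇒ C = (3/20, 3/10)
4. Z is the midpoint of HL ⇒ Z = (1/4, 0)
through C parallel to ZU: direction (3/4, 0); meets LM at R = (7/20, 3/10)
R = L + t·(M−L) with t = 3/10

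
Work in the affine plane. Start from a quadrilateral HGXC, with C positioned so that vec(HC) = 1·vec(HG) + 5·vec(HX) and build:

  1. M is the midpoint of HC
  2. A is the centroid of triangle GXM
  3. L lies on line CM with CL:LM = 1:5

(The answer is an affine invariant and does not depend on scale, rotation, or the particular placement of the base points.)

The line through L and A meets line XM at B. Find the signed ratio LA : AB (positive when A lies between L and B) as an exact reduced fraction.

LA:AB = -13/8

Set H = (0, 0), G = (1, 0), X = (0, 1), C = (1, 5); any affine frame gives the same invariant.
1. M is the midpoint of HC ⇒ M = (1/2, 5/2)
2. A is the centroid of triangle GXM ⇒ A = (1/2, 7/6)
3. L lies on line CM with CL:LM = 1:5 ⇒ L = (11/12, 55/12)
line LA meets XM at B = (59/78, 85/26)
A = L + t·(B−L) with t = 13/5, so LA:AB = 13/5:-8/5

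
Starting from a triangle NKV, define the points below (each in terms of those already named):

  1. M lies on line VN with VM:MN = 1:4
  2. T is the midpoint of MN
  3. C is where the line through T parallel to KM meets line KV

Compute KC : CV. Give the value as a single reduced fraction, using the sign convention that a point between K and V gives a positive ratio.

Choose coordinates N = (0, 0), K = (1, 0), V = (0, 1).
1. M lies on line VN with VM:MN = 1:4 ⇒ M = (0, 4/5)
2. T is the midpoint of MN ⇒ T = (0, 2/5)
3. C is where the line through T parallel to KM meets line KV ⇒ C = (3, -2)
C = K + t·(V−K) with t = -2, so KC:CV = t:(1−t) = -2:3

KC:CV = -2/3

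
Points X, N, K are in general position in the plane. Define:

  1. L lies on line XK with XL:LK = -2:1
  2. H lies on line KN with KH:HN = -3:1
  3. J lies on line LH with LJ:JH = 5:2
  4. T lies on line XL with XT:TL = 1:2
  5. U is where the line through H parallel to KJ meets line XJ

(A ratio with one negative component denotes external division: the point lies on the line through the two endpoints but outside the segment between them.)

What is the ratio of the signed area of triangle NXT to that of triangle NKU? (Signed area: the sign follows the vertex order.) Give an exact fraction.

Choose coordinates X = (0, 0), N = (1, 0), K = (0, 1).
1. L lies on line XK with XL:LK = -2:1 ⇒ L = (0, 2)
2. H lies on line KN with KH:HN = -3:1 ⇒ H = (3/2, -1/2)
3. J lies on line LH with LJ:JH = 5:2 ⇒ J = (15/14, 3/14)
4. T lies on line XL with XT:TL = 1:2 ⇒ T = (0, 2/3)
5. U is where the line through H parallel to KJ meets line XJ ⇒ U = (9/14, 9/70)
2·[NXT] = -2/3, 2·[NKU] = 8/35
[NXT]:[NKU] = -2/3:8/35 = -35/12

[NXT]:[NKU] = -35/12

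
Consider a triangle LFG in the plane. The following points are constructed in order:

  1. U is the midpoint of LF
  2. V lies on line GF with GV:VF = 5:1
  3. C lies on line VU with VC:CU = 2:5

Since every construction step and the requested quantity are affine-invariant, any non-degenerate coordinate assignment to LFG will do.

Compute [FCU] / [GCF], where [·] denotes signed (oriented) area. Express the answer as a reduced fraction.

Choose coordinates L = (0, 0), F = (1, 0), G = (0, 1).
1. U is the midpoint of LF ⇒ U = (1/2, 0)
2. V lies on line GF with GV:VF = 5:1 ⇒ V = (5/6, 1/6)
3. C lies on line VU with VC:CU = 2:5 ⇒ C = (31/42, 5/42)
2·[FCU] = 5/84, 2·[GCF] = 1/7
[FCU]:[GCF] = 5/84:1/7 = 5/12

[FCU]:[GCF] = 5/12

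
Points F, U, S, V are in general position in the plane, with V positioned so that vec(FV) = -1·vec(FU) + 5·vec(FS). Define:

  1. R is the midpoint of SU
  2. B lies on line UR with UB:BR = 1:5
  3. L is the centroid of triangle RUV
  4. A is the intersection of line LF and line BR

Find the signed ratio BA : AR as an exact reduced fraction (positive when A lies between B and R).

BA:AR = -2

Assign F = (0, 0), U = (1, 0), S = (0, 1), V = (-1, 5) — the answer is frame-independent, so this choice is without loss of generality.
1. R is the midpoint of SU ⇒ R = (1/2, 1/2)
2. B lies on line UR with UB:BR = 1:5 ⇒ B = (11/12, 1/12)
3. L is the centroid of triangle RUV ⇒ L = (1/6, 11/6)
4. A is the intersection of line LF and line BR ⇒ A = (1/12, 11/12)
A = B + t·(R−B) with t = 2, so BA:AR = t:(1−t) = 2:-1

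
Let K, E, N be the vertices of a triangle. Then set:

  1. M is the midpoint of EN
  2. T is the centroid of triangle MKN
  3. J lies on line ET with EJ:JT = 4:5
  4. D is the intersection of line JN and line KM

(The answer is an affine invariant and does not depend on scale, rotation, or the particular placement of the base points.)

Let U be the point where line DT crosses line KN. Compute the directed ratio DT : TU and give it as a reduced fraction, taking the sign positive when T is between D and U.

DT:TU = 32/19

Choose coordinates K = (0, 0), E = (1, 0), N = (0, 1).
1. M is the midpoint of EN ⇒ M = (1/2, 1/2)
2. T is the centroid of triangle MKN ⇒ T = (1/6, 1/2)
3. J lies on line ET with EJ:JT = 4:5 ⇒ J = (17/27, 2/9)
4. D is the intersection of line JN and line KM ⇒ D = (17/38, 17/38)
line DT meets KN at U = (0, 17/32)
T = D + t·(U−D) with t = 32/51, so DT:TU = 32/51:19/51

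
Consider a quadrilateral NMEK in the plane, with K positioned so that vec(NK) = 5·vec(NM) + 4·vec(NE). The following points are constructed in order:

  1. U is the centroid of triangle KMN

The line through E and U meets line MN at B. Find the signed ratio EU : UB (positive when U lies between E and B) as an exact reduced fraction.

Set N = (0, 0), M = (1, 0), E = (0, 1), K = (5, 4); any affine frame gives the same invariant.
1. U is the centroid of triangle KMN ⇒ U = (2, 4/3)
line EU meets MN at B = (-6, 0)
U = E + t·(B−E) with t = -1/3, so EU:UB = -1/3:4/3

EU:UB = -1/4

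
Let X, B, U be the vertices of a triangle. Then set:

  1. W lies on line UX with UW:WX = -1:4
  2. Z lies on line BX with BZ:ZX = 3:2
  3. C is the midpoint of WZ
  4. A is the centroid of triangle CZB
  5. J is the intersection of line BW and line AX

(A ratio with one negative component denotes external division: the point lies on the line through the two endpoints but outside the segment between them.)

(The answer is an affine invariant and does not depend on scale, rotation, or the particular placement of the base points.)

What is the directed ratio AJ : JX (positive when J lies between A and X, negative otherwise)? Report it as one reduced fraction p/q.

Assign X = (0, 0), B = (1, 0), U = (0, 1) — the answer is frame-independent, so this choice is without loss of generality.
1. W lies on line UX with UW:WX = -1:4 ⇒ W = (0, 4/3)
2. Z lies on line BX with BZ:ZX = 3:2 ⇒ Z = (2/5, 0)
3. C is the midpoint of WZ ⇒ C = (1/5, 2/3)
4. A is the centroid of triangle CZB ⇒ A = (8/15, 2/9)
5. J is the intersection of line BW and line AX ⇒ J = (16/21, 20/63)
J = A + t·(X−A) with t = -3/7, so AJ:JX = t:(1−t) = -3/7:10/7

AJ:JX = -3/10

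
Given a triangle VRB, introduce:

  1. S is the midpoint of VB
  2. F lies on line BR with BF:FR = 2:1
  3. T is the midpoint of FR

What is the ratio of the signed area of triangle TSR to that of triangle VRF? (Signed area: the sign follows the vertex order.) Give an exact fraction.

[TSR]:[VRF] = 1/4

Set V = (0, 0), R = (1, 0), B = (0, 1); any affine frame gives the same invariant.
1. S is the midpoint of VB ⇒ S = (0, 1/2)
2. F lies on line BR with BF:FR = 2:1 ⇒ F = (2/3, 1/3)
3. T is the midpoint of FR ⇒ T = (5/6, 1/6)
2·[TSR] = 1/12, 2·[VRF] = 1/3
[TSR]:[VRF] = 1/12:1/3 = 1/4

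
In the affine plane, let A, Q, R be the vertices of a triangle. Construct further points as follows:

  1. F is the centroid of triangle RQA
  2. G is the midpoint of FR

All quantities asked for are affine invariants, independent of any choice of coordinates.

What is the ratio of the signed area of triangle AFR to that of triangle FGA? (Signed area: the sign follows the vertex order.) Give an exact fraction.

[AFR]:[FGA] = 2

Work in coordinates with A = (0, 0), Q = (1, 0), R = (0, 1).
1. F is the centroid of triangle RQA ⇒ F = (1/3, 1/3)
2. G is the midpoint of FR ⇒ G = (1/6, 2/3)
2·[AFR] = 1/3, 2·[FGA] = 1/6
[AFR]:[FGA] = 1/3:1/6 = 2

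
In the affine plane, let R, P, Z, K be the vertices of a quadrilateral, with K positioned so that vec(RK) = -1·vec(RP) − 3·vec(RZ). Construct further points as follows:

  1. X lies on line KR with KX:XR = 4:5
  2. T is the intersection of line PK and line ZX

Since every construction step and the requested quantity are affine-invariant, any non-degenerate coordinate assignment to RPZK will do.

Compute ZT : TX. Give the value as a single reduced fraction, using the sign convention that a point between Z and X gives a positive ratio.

ZT:TX = -15/4

Assign R = (0, 0), P = (1, 0), Z = (0, 1), K = (-1, -3) — the answer is frame-independent, so this choice is without loss of generality.
1. X lies on line KR with KX:XR = 4:5 ⇒ X = (-5/9, -5/3)
2. T is the intersection of line PK and line ZX ⇒ T = (-25/33, -29/11)
T = Z + t·(X−Z) with t = 15/11, so ZT:TX = t:(1−t) = 15/11:-4/11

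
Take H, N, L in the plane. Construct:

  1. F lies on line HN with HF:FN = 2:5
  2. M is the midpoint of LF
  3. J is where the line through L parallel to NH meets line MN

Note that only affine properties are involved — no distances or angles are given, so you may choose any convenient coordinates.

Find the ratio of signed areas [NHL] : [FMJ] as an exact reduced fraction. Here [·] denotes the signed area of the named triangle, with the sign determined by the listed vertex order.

[NHL]:[FMJ] = -14/5

Work in coordinates with H = (0, 0), N = (1, 0), L = (0, 1).
1. F lies on line HN with HF:FN = 2:5 ⇒ F = (2/7, 0)
2. M is the midpoint of LF ⇒ M = (1/7, 1/2)
3. J is where the line through L parallel to NH meets line MN ⇒ J = (-5/7, 1)
2·[NHL] = -1, 2·[FMJ] = 5/14
[NHL]:[FMJ] = -1:5/14 = -14/5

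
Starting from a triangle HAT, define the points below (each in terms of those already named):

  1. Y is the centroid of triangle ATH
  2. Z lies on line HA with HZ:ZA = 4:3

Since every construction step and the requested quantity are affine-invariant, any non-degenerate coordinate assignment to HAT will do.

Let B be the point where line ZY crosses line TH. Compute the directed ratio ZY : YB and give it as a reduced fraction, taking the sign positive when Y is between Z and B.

Assign H = (0, 0), A = (1, 0), T = (0, 1) — the answer is frame-independent, so this choice is without loss of generality.
1. Y is the centroid of triangle ATH ⇒ Y = (1/3, 1/3)
2. Z lies on line HA with HZ:ZA = 4:3 ⇒ Z = (4/7, 0)
line ZY meets TH at B = (0, 4/5)
Y = Z + t·(B−Z) with t = 5/12, so ZY:YB = 5/12:7/12

ZY:YB = 5/7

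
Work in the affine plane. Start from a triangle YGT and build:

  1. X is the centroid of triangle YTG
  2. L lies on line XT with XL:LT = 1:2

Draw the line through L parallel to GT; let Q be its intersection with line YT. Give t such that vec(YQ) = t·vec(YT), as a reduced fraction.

Assign Y = (0, 0), G = (1, 0), T = (0, 1) — the answer is frame-independent, so this choice is without loss of generality.
1. X is the centroid of triangle YTG ⇒ X = (1/3, 1/3)
2. L lies on line XT with XL:LT = 1:2 ⇒ L = (2/9, 5/9)
through L parallel to GT: direction (-1, 1); meets YT at Q = (0, 7/9)
Q = Y + t·(T−Y) with t = 7/9

t = 7/9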